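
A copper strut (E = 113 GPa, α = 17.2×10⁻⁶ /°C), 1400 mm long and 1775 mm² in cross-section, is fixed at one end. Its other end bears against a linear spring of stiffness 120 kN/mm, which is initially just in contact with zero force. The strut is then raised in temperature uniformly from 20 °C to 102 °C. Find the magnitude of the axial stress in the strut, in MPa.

If the spring were absent the strut would lengthen by αΔT L = 17.2×10⁻⁶ × 82 × 1400 = 1.975 mm.
With a force P in the spring, the elastic change of the strut is PL/(AE) and that of the spring is P/k; compatibility requires their sum to equal δ_free.
So P = δ_free / [L/(AE) + 1/k] = 1.975 / [ 1400/(1775×113×10³) + 1/(120×10³) ].
P = 1.975 / 1.531×10⁻⁵ = 128900 N.
σ = P/A = 128900/1775 = 72.64 MPa.

σ ≈ 72.6 MPa (compressive)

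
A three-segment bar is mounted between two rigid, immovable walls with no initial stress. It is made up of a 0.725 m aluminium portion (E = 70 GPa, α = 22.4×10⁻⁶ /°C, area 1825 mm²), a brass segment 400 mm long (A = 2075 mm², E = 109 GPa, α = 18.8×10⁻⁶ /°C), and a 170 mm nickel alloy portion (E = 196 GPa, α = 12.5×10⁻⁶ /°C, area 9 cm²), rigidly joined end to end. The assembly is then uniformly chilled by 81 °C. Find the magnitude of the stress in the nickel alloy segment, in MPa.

σ ≈ 277 MPa (tensile)

If the supports were absent, the total length change would be Σ αᵢΔT Lᵢ = 22.4×10⁻⁶×81×725 + 18.8×10⁻⁶×81×400 + 12.5×10⁻⁶×81×170 = 2.097 mm.
Since the ends are fixed, an axial force P builds up, equal in every segment, with P · Σ Lᵢ/(AᵢEᵢ) = δ_free.
Σ Lᵢ/(AᵢEᵢ) = 725/(1825×70×10³) + 400/(2075×109×10³) + 170/(900×196×10³) = 8.407×10⁻⁶ mm/N.
So P = 2.097 / 8.407×10⁻⁶ = 249.4 kN, tensile.
σ_{nickel alloy} = P / A = 249400 / 900 = 277.1 MPa.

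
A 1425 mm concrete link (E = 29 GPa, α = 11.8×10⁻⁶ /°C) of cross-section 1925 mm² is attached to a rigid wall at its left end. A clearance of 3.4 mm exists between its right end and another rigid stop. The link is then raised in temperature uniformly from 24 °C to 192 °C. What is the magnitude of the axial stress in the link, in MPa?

Unrestrained expansion: δ_free = αΔT L = 11.8×10⁻⁶ × 168 × 1425 = 2.825 mm.
This is smaller than the 3.4 mm clearance, so the link expands freely without reaching the stop — the stress is zero.

σ ≈ 0 MPa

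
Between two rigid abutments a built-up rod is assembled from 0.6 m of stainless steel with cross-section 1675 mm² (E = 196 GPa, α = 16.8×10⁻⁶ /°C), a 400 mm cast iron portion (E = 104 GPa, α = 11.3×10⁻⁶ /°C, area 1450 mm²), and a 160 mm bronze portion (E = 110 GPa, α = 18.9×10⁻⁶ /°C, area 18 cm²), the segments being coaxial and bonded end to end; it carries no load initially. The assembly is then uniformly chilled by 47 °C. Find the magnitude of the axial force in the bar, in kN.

Free thermal contraction of the whole bar: Σ αᵢΔT Lᵢ = 16.8×10⁻⁶×47×600 + 11.3×10⁻⁶×47×400 + 18.9×10⁻⁶×47×160 = 0.8283 mm.
Since the ends are fixed, an axial force P builds up, equal in every segment, with P · Σ Lᵢ/(AᵢEᵢ) = δ_free.
The series flexibility is Σ Lᵢ/(AᵢEᵢ) = 600/(1675×196×10³) + 400/(1450×104×10³) + 160/(1800×110×10³) = 5.288×10⁻⁶ mm/N.
So P = 0.8283 / 5.288×10⁻⁶ = 156.6 kN, tensile.

P ≈ 157 kN (tensile)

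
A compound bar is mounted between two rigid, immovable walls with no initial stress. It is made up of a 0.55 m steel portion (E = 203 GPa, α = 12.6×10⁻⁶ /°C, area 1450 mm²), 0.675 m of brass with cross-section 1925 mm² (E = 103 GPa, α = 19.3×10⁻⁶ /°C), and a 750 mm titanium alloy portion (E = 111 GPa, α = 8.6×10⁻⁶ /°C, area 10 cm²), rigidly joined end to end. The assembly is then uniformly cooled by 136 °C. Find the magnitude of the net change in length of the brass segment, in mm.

With the walls removed the bar would change length by δ_free = Σ αᵢΔT Lᵢ = 12.6×10⁻⁶×136×550 + 19.3×10⁻⁶×136×675 + 8.6×10⁻⁶×136×750 = 3.591 mm.
The walls prevent any net length change, so an axial force P (same in every segment) develops. Compatibility: P · Σ Lᵢ/(AᵢEᵢ) = δ_free.
The series flexibility is Σ Lᵢ/(AᵢEᵢ) = 550/(1450×203×10³) + 675/(1925×103×10³) + 750/(1000×111×10³) = 1.203×10⁻⁵ mm/N.
P = 3.591 / 1.203×10⁻⁵ = 298500 N = 298.5 kN, tensile.
For the brass segment, free thermal change = 19.3×10⁻⁶×136×675 = 1.772 mm and elastic change from P = 298500×675/(1925×103×10³) = 1.016 mm; these oppose, so the net change is 0.755 mm (segment shortens).

|ΔL| ≈ 0.755 mm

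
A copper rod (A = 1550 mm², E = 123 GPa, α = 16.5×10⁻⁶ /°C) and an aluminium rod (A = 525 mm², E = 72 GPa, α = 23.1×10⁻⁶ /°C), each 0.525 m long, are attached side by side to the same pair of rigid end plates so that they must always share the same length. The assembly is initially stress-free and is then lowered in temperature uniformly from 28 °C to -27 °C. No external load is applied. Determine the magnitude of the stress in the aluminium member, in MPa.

The aluminium has the larger α, so on cooling it would change length more than the copper if both were free. The rigid plates force a common final length, so the aluminium is put into tension and the copper into compression, with equal and opposite forces P (no external load).
Compatibility of the two members (thermal + elastic change equal): (α₁ − α₂)ΔT = P·[1/(A₁E₁) + 1/(A₂E₂)].
|α₁ − α₂|·ΔT = 6.6×10⁻⁶ × 55 = 0.000363.
1/(A₁E₁) + 1/(A₂E₂) = 1/(1550×123×10³) + 1/(525×72×10³) = 3.17×10⁻⁸ N⁻¹.
So P = 0.000363 / 3.17×10⁻⁸ = 11.45 kN.
σ_{aluminium} = P/A₂ = 11450/525 = 21.81 MPa, tensile.

σ ≈ 21.8 MPa (tensile)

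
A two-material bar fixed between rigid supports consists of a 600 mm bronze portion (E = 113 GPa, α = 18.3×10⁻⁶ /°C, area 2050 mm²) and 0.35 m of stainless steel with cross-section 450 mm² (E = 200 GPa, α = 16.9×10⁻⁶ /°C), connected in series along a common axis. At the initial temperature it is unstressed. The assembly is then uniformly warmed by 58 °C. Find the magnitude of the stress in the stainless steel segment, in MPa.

Free thermal expansion of the whole bar: Σ αᵢΔT Lᵢ = 18.3×10⁻⁶×58×600 + 16.9×10⁻⁶×58×350 = 0.9799 mm.
The walls prevent any net length change, so an axial force P (same in every segment) develops. Compatibility: P · Σ Lᵢ/(AᵢEᵢ) = δ_free.
Σ Lᵢ/(AᵢEᵢ) = 600/(2050×113×10³) + 350/(450×200×10³) = 6.479×10⁻⁶ mm/N.
So P = 0.9799 / 6.479×10⁻⁶ = 151.2 kN, compressive.
σ_{stainless steel} = P / A = 151200 / 450 = 336.1 MPa.

σ ≈ 336 MPa (compressive)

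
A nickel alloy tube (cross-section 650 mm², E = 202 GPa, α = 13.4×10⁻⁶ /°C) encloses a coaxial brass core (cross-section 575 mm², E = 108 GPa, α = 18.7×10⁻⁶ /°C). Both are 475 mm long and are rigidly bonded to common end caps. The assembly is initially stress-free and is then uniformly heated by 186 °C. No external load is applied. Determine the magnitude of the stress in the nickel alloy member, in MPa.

Both members must finish at the same length. With the larger α, the brass tends to over-expand; the plates restrain it, putting the brass in compression and the nickel alloy in tension. With no external load the two internal forces are equal and opposite, magnitude P.
Compatibility of the two members (thermal + elastic change equal): (α₁ − α₂)ΔT = P·[1/(A₁E₁) + 1/(A₂E₂)].
|α₁ − α₂|·ΔT = 5.3×10⁻⁶ × 186 = 0.0009858.
1/(A₁E₁) + 1/(A₂E₂) = 1/(650×202×10³) + 1/(575×108×10³) = 2.372×10⁻⁸ N⁻¹.
P = 0.0009858 / 2.372×10⁻⁸ = 41560 N = 41.56 kN.
σ_{nickel alloy} = P/A₁ = 41560/650 = 63.94 MPa, tensile.

σ ≈ 63.9 MPa (tensile)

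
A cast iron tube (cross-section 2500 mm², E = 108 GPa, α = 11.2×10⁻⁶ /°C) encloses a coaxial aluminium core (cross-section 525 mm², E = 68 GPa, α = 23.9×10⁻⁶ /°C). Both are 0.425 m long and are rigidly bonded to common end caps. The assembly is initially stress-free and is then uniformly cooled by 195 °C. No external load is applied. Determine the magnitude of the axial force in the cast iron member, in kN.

P ≈ 78.1 kN (compressive in the cast iron)

Both members must finish at the same length. With the larger α, the aluminium tends to over-contract; the plates restrain it, putting the aluminium in tension and the cast iron in compression. With no external load the two internal forces are equal and opposite, magnitude P.
Compatibility of the two members (thermal + elastic change equal): (α₁ − α₂)ΔT = P·[1/(A₁E₁) + 1/(A₂E₂)].
|α₁ − α₂|·ΔT = 12.7×10⁻⁶ × 195 = 0.002476.
1/(A₁E₁) + 1/(A₂E₂) = 1/(2500×108×10³) + 1/(525×68×10³) = 3.171×10⁻⁸ N⁻¹.
So P = 0.002476 / 3.171×10⁻⁸ = 78.09 kN.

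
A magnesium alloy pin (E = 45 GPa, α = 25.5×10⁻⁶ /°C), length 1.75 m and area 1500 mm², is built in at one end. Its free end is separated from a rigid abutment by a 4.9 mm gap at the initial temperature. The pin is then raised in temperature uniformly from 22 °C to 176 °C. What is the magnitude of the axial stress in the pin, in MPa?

Unrestrained expansion: δ_free = αΔT L = 25.5×10⁻⁶ × 154 × 1750 = 6.872 mm.
This exceeds the 4.9 mm gap, so the wall pushes back. The portion of expansion that must be recovered elastically is δ_free − gap = 6.872 − 4.9 = 1.972 mm.
Compatibility: PL/(AE) = 1.972 mm, so σ = P/A = E × (1.972/1750) = 50.71 MPa.

σ ≈ 50.7 MPa (compressive)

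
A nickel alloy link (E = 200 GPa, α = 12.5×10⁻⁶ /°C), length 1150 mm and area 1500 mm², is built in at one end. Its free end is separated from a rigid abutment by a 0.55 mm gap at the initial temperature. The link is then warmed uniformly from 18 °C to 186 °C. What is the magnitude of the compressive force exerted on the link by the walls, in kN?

Free thermal elongation = αΔT L = 12.5×10⁻⁶ × 168 × 1150 = 2.415 mm.
The gap closes (δ_free > 0.55 mm) and the wall then resists a further 2.415 − 0.55 = 1.865 mm of expansion.
So σ = E(δ_free − g)/L = 200×10³ × 1.865/1150 = 324.3 MPa.
P = σA = 324.3 × 1500 = 486.5 kN.

P ≈ 487 kN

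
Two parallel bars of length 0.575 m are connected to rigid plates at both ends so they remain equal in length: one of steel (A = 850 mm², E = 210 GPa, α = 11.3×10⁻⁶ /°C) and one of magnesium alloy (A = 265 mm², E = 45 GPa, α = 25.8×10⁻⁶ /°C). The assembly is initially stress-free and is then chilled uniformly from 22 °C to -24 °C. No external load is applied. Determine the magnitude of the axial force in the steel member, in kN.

P ≈ 7.46 kN (compressive in the steel)

Both members must finish at the same length. With the larger α, the magnesium alloy tends to over-contract; the plates restrain it, putting the magnesium alloy in tension and the steel in compression. With no external load the two internal forces are equal and opposite, magnitude P.
Equating the net (thermal + elastic) strains gives |α₁ − α₂|·ΔT = P·[1/(A₁E₁) + 1/(A₂E₂)].
|α₁ − α₂|·ΔT = 14.5×10⁻⁶ × 46 = 0.000667.
1/(A₁E₁) + 1/(A₂E₂) = 1/(850×210×10³) + 1/(265×45×10³) = 8.946×10⁻⁸ N⁻¹.
P = 0.000667 / 8.946×10⁻⁸ = 7456 N = 7.456 kN.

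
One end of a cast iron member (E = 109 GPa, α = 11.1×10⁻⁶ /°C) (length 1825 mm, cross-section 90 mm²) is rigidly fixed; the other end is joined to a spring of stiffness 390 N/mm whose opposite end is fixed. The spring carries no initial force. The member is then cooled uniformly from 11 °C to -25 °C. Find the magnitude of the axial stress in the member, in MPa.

σ ≈ 2.95 MPa (tensile)

If the spring were absent the member would shorten by αΔT L = 11.1×10⁻⁶ × 36 × 1825 = 0.7293 mm.
Let P be the tensile force in the spring. The member extends elastically by PL/(AE) and the spring stretches by P/k; together these equal δ_free.
P [ L/(AE) + 1/k ] = δ_free → P [ 1825/(90×109×10³) + 1/(390) ] = 0.7293.
P = 0.7293 / 0.00275 = 265.2 N.
σ = P/A = 265.2/90 = 2.946 MPa.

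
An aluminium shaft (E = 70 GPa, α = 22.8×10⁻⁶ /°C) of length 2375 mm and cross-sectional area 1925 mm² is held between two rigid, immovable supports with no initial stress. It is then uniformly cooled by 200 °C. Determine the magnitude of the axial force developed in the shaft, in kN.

P ≈ 614 kN (tensile)

The ends cannot move, so σ = EαΔT = 70×10³ × 22.8×10⁻⁶ × 200 = 319.2 MPa.
Then P = σA = 319.2 × 1925 mm² = 614.5 kN, tensile.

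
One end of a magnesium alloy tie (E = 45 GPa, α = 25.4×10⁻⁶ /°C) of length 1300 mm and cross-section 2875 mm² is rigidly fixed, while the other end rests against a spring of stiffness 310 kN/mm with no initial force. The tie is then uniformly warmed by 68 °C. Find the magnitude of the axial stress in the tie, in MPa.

σ ≈ 58.8 MPa (compressive)

If the spring were absent the tie would lengthen by αΔT L = 25.4×10⁻⁶ × 68 × 1300 = 2.245 mm.
Let P be the compressive force at the spring. The tie shortens elastically by PL/(AE) and the spring compresses by P/k; together these equal δ_free.
P [ L/(AE) + 1/k ] = δ_free → P [ 1300/(2875×45×10³) + 1/(310×10³) ] = 2.245.
P = 2.245 / 1.327×10⁻⁵ = 169200 N.
σ = P/A = 169200/2875 = 58.84 MPa.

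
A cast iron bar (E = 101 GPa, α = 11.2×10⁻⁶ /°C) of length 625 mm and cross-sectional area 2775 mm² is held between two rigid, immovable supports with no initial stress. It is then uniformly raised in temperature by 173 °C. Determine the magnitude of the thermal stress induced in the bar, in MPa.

σ ≈ 196 MPa (compressive)

The supports are rigid, so the total axial strain is zero. The restrained thermal strain is ε = αΔT = 11.2×10⁻⁶ × 173 = 1937.6×10⁻⁶.
σ = EαΔT = 101×10³ × 11.2×10⁻⁶ × 173 = 195.7 MPa (compressive; the bar is trying to expand).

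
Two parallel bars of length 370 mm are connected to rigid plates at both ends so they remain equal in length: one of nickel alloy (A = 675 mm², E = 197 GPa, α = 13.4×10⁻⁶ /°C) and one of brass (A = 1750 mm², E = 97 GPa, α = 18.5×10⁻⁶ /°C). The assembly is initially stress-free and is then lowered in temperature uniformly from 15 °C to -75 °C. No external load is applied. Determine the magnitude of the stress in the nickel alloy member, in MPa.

σ ≈ 50.7 MPa (compressive)

Both members must finish at the same length. With the larger α, the brass tends to over-contract; the plates restrain it, putting the brass in tension and the nickel alloy in compression. With no external load the two internal forces are equal and opposite, magnitude P.
Setting the final lengths equal and cancelling L: (α₁ − α₂)ΔT = P/(A₁E₁) + P/(A₂E₂).
|α₁ − α₂|·ΔT = 5.1×10⁻⁶ × 90 = 0.000459.
1/(A₁E₁) + 1/(A₂E₂) = 1/(675×197×10³) + 1/(1750×97×10³) = 1.341×10⁻⁸ N⁻¹.
So P = 0.000459 / 1.341×10⁻⁸ = 34.23 kN.
σ_{nickel alloy} = P/A₁ = 34230/675 = 50.7 MPa, compressive.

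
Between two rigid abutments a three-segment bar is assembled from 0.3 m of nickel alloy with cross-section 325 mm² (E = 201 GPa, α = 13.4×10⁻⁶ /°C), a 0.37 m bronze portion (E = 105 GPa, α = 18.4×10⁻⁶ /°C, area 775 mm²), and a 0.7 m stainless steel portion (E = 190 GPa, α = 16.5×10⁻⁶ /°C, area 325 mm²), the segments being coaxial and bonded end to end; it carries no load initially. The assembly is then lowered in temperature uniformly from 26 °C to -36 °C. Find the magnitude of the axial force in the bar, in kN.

P ≈ 67.8 kN (tensile)

With the walls removed the bar would change length by δ_free = Σ αᵢΔT Lᵢ = 13.4×10⁻⁶×62×300 + 18.4×10⁻⁶×62×370 + 16.5×10⁻⁶×62×700 = 1.387 mm.
The rigid supports impose zero overall length change; the single axial force P common to all segments must satisfy P Σ Lᵢ/(AᵢEᵢ) = δ_free.
Σ Lᵢ/(AᵢEᵢ) = 300/(325×201×10³) + 370/(775×105×10³) + 700/(325×190×10³) = 2.048×10⁻⁵ mm/N.
P = 1.387 / 2.048×10⁻⁵ = 67760 N = 67.76 kN, tensile.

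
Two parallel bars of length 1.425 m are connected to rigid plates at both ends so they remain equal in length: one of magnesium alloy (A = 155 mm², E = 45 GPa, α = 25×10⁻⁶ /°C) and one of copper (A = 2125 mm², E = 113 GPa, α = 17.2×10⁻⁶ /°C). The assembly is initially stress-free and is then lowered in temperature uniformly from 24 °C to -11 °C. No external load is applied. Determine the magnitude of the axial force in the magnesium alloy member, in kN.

The magnesium alloy has the larger α, so on cooling it would change length more than the copper if both were free. The rigid plates force a common final length, so the magnesium alloy is put into tension and the copper into compression, with equal and opposite forces P (no external load).
Setting the final lengths equal and cancelling L: (α₁ − α₂)ΔT = P/(A₁E₁) + P/(A₂E₂).
|α₁ − α₂|·ΔT = 7.8×10⁻⁶ × 35 = 0.000273.
1/(A₁E₁) + 1/(A₂E₂) = 1/(155×45×10³) + 1/(2125×113×10³) = 1.475×10⁻⁷ N⁻¹.
P = 0.000273 / 1.475×10⁻⁷ = 1850 N = 1.85 kN.

P ≈ 1.85 kN (tensile in the magnesium alloy)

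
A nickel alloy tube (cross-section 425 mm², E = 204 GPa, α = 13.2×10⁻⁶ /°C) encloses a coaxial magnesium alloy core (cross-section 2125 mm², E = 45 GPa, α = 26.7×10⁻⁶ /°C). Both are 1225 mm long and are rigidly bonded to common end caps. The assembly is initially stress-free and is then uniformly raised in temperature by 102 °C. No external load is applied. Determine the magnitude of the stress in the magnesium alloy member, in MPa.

The magnesium alloy has the larger α, so on heating it would change length more than the nickel alloy if both were free. The rigid plates force a common final length, so the magnesium alloy is put into compression and the nickel alloy into tension, with equal and opposite forces P (no external load).
Setting the final lengths equal and cancelling L: (α₁ − α₂)ΔT = P/(A₁E₁) + P/(A₂E₂).
|α₁ − α₂|·ΔT = 13.5×10⁻⁶ × 102 = 0.001377.
1/(A₁E₁) + 1/(A₂E₂) = 1/(425×204×10³) + 1/(2125×45×10³) = 2.199×10⁻⁸ N⁻¹.
P = 0.001377 / 2.199×10⁻⁸ = 62610 N = 62.61 kN.
σ_{magnesium alloy} = P/A₂ = 62610/2125 = 29.47 MPa, compressive.

σ ≈ 29.5 MPa (compressive)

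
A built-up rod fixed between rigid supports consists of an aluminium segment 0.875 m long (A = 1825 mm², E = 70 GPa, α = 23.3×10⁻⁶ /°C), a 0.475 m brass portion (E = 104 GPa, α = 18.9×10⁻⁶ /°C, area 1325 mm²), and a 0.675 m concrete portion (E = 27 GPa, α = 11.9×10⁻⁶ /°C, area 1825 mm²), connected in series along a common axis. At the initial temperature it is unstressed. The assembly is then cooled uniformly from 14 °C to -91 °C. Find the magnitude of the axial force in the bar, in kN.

If the supports were absent, the total length change would be Σ αᵢΔT Lᵢ = 23.3×10⁻⁶×105×875 + 18.9×10⁻⁶×105×475 + 11.9×10⁻⁶×105×675 = 3.927 mm.
The rigid supports impose zero overall length change; the single axial force P common to all segments must satisfy P Σ Lᵢ/(AᵢEᵢ) = δ_free.
The series flexibility is Σ Lᵢ/(AᵢEᵢ) = 875/(1825×70×10³) + 475/(1325×104×10³) + 675/(1825×27×10³) = 2.399×10⁻⁵ mm/N.
So P = 3.927 / 2.399×10⁻⁵ = 163.6 kN, tensile.

P ≈ 164 kN (tensile)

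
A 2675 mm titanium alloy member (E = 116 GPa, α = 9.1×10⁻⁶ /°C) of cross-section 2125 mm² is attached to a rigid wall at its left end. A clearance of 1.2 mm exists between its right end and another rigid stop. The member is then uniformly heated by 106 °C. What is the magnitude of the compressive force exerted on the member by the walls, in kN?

Unrestrained expansion: δ_free = αΔT L = 9.1×10⁻⁶ × 106 × 2675 = 2.58 mm.
The gap closes (δ_free > 1.2 mm) and the wall then resists a further 2.58 − 1.2 = 1.38 mm of expansion.
So σ = E(δ_free − g)/L = 116×10³ × 1.38/2675 = 59.86 MPa.
P = σA = 59.86 × 2125 = 127.2 kN.

P ≈ 127 kN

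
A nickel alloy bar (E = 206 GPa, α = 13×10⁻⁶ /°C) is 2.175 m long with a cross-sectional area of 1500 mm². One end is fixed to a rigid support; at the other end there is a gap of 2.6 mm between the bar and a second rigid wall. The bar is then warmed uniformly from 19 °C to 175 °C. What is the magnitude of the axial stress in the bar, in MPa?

Unrestrained expansion: δ_free = αΔT L = 13×10⁻⁶ × 156 × 2175 = 4.411 mm.
After closing the 2.6 mm clearance, 4.411 − 2.6 = 1.811 mm of expansion remains to be suppressed by the wall.
So σ = E(δ_free − g)/L = 206×10³ × 1.811/2175 = 171.5 MPa.

σ ≈ 172 MPa (compressive)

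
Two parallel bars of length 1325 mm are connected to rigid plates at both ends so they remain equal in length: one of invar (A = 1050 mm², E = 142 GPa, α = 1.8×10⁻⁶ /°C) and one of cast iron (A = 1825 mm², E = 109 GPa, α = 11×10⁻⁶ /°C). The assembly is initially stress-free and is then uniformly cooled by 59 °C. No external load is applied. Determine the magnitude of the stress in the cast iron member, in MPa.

Both members must finish at the same length. With the larger α, the cast iron tends to over-contract; the plates restrain it, putting the cast iron in tension and the invar in compression. With no external load the two internal forces are equal and opposite, magnitude P.
Compatibility of the two members (thermal + elastic change equal): (α₁ − α₂)ΔT = P·[1/(A₁E₁) + 1/(A₂E₂)].
|α₁ − α₂|·ΔT = 9.2×10⁻⁶ × 59 = 0.0005428.
1/(A₁E₁) + 1/(A₂E₂) = 1/(1050×142×10³) + 1/(1825×109×10³) = 1.173×10⁻⁸ N⁻¹.
P = 0.0005428 / 1.173×10⁻⁸ = 46260 N = 46.26 kN.
σ_{cast iron} = P/A₂ = 46260/1825 = 25.35 MPa, tensile.

σ ≈ 25.3 MPa (tensile)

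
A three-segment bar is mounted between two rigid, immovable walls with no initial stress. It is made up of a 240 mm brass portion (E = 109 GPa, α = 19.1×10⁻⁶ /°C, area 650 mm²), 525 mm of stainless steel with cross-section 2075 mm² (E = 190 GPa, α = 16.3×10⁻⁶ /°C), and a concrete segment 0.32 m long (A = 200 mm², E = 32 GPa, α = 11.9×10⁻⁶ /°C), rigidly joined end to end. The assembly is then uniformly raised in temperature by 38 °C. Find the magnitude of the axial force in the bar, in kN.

P ≈ 11.8 kN (compressive)

With the walls removed the bar would change length by δ_free = Σ αᵢΔT Lᵢ = 19.1×10⁻⁶×38×240 + 16.3×10⁻⁶×38×525 + 11.9×10⁻⁶×38×320 = 0.6441 mm.
The walls prevent any net length change, so an axial force P (same in every segment) develops. Compatibility: P · Σ Lᵢ/(AᵢEᵢ) = δ_free.
The series flexibility is Σ Lᵢ/(AᵢEᵢ) = 240/(650×109×10³) + 525/(2075×190×10³) + 320/(200×32×10³) = 5.472×10⁻⁵ mm/N.
P = 0.6441 / 5.472×10⁻⁵ = 11770 N = 11.77 kN, compressive.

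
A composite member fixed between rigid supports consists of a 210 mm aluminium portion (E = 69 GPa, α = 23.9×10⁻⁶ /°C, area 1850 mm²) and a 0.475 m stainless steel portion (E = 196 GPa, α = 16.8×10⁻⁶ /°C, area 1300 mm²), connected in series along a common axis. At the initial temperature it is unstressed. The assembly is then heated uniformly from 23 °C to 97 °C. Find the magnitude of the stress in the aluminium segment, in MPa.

σ ≈ 148 MPa (compressive)

If the supports were absent, the total length change would be Σ αᵢΔT Lᵢ = 23.9×10⁻⁶×74×210 + 16.8×10⁻⁶×74×475 = 0.9619 mm.
The rigid supports impose zero overall length change; the single axial force P common to all segments must satisfy P Σ Lᵢ/(AᵢEᵢ) = δ_free.
The series flexibility is Σ Lᵢ/(AᵢEᵢ) = 210/(1850×69×10³) + 475/(1300×196×10³) = 3.509×10⁻⁶ mm/N.
So P = 0.9619 / 3.509×10⁻⁶ = 274.1 kN, compressive.
σ_{aluminium} = P / A = 274100 / 1850 = 148.2 MPa.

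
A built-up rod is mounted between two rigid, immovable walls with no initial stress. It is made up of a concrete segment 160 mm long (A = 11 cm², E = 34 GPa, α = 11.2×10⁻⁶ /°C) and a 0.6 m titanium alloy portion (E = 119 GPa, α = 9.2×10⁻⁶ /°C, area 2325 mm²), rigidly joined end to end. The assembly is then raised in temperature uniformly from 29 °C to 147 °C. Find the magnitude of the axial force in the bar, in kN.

Free thermal expansion of the whole bar: Σ αᵢΔT Lᵢ = 11.2×10⁻⁶×118×160 + 9.2×10⁻⁶×118×600 = 0.8628 mm.
The rigid supports impose zero overall length change; the single axial force P common to all segments must satisfy P Σ Lᵢ/(AᵢEᵢ) = δ_free.
The series flexibility is Σ Lᵢ/(AᵢEᵢ) = 160/(1100×34×10³) + 600/(2325×119×10³) = 6.447×10⁻⁶ mm/N.
P = 0.8628 / 6.447×10⁻⁶ = 133800 N = 133.8 kN, compressive.

P ≈ 134 kN (compressive)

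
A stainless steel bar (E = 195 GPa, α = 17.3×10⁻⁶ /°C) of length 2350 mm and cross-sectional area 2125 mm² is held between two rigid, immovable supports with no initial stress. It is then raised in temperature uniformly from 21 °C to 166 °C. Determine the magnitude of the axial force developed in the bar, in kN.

Full restraint means ε = 0, so the stress is σ = EαΔT = 195×10³ × 17.3×10⁻⁶ × 145 = 489.2 MPa.
Axial force P = σA = 489.2 × 2125 = 1.039×10⁶ N = 1039 kN, compressive.

P ≈ 1040 kN (compressive)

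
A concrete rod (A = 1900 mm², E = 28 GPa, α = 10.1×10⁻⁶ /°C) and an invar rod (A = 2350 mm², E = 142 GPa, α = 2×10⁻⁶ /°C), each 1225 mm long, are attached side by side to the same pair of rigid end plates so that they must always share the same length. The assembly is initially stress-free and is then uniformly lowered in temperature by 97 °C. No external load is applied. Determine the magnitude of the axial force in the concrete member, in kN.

The concrete has the larger α, so on cooling it would change length more than the invar if both were free. The rigid plates force a common final length, so the concrete is put into tension and the invar into compression, with equal and opposite forces P (no external load).
Compatibility of the two members (thermal + elastic change equal): (α₁ − α₂)ΔT = P·[1/(A₁E₁) + 1/(A₂E₂)].
|α₁ − α₂|·ΔT = 8.1×10⁻⁶ × 97 = 0.0007857.
1/(A₁E₁) + 1/(A₂E₂) = 1/(1900×28×10³) + 1/(2350×142×10³) = 2.179×10⁻⁸ N⁻¹.
P = 0.0007857 / 2.179×10⁻⁸ = 36050 N = 36.05 kN.

P ≈ 36.1 kN (tensile in the concrete)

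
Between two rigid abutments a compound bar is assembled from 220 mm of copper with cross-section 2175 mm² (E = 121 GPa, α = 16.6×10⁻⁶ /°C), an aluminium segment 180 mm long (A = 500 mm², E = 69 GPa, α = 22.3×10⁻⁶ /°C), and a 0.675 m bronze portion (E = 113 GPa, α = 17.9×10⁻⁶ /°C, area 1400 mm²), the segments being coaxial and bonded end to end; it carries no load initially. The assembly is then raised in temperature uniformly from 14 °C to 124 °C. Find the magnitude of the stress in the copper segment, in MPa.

σ ≈ 96.8 MPa (compressive)

Free thermal expansion of the whole bar: Σ αᵢΔT Lᵢ = 16.6×10⁻⁶×110×220 + 22.3×10⁻⁶×110×180 + 17.9×10⁻⁶×110×675 = 2.172 mm.
The walls prevent any net length change, so an axial force P (same in every segment) develops. Compatibility: P · Σ Lᵢ/(AᵢEᵢ) = δ_free.
Σ Lᵢ/(AᵢEᵢ) = 220/(2175×121×10³) + 180/(500×69×10³) + 675/(1400×113×10³) = 1.032×10⁻⁵ mm/N.
Hence P = δ_free / Σ(L/AE) = 2.172/1.032×10⁻⁵ = 210.5 kN (compressive).
σ_{copper} = P / A = 210500 / 2175 = 96.78 MPa.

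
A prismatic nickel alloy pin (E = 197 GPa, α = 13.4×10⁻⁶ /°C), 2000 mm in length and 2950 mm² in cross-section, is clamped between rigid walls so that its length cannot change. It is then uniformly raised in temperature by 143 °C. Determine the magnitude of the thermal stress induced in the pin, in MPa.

σ ≈ 377 MPa (compressive)

Because both ends are immovable the net strain is zero, and the suppressed thermal strain is αΔT = 13.4×10⁻⁶ × 143 = 1916.2×10⁻⁶.
σ = EαΔT = 197×10³ × 13.4×10⁻⁶ × 143 = 377.5 MPa (compressive; the pin is trying to expand).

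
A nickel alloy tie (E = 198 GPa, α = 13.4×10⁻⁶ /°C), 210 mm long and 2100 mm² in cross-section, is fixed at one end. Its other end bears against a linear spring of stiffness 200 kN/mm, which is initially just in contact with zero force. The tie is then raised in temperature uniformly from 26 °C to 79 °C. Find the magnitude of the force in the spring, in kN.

P ≈ 27.1 kN

If the spring were absent the tie would lengthen by αΔT L = 13.4×10⁻⁶ × 53 × 210 = 0.1491 mm.
With a force P in the spring, the elastic change of the tie is PL/(AE) and that of the spring is P/k; compatibility requires their sum to equal δ_free.
So P = δ_free / [L/(AE) + 1/k] = 0.1491 / [ 210/(2100×198×10³) + 1/(200×10³) ].
P = 0.1491 / 5.505×10⁻⁶ = 27090 N.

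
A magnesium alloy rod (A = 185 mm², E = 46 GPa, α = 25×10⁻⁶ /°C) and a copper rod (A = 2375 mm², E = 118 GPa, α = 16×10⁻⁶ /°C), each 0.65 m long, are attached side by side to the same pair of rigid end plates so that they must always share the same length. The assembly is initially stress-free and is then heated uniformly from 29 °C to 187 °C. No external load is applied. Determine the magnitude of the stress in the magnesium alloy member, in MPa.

σ ≈ 63.5 MPa (compressive)

Both members must finish at the same length. With the larger α, the magnesium alloy tends to over-expand; the plates restrain it, putting the magnesium alloy in compression and the copper in tension. With no external load the two internal forces are equal and opposite, magnitude P.
Compatibility of the two members (thermal + elastic change equal): (α₁ − α₂)ΔT = P·[1/(A₁E₁) + 1/(A₂E₂)].
|α₁ − α₂|·ΔT = 9×10⁻⁶ × 158 = 0.001422.
1/(A₁E₁) + 1/(A₂E₂) = 1/(185×46×10³) + 1/(2375×118×10³) = 1.211×10⁻⁷ N⁻¹.
P = 0.001422 / 1.211×10⁻⁷ = 11740 N = 11.74 kN.
σ_{magnesium alloy} = P/A₁ = 11740/185 = 63.48 MPa, compressive.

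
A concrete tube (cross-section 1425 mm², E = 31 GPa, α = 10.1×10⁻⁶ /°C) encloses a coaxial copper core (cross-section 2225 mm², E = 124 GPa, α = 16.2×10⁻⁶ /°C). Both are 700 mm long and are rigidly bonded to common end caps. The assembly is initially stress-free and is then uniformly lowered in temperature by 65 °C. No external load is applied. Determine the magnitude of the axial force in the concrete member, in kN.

P ≈ 15.1 kN (compressive in the concrete)

Equilibrium of a rigid end plate with no external load gives equal and opposite internal forces ±P in the two members. Since α_{copper} > α_{concrete}, cooling drives the copper into tension and the concrete into compression.
Compatibility of the two members (thermal + elastic change equal): (α₁ − α₂)ΔT = P·[1/(A₁E₁) + 1/(A₂E₂)].
|α₁ − α₂|·ΔT = 6.1×10⁻⁶ × 65 = 0.0003965.
1/(A₁E₁) + 1/(A₂E₂) = 1/(1425×31×10³) + 1/(2225×124×10³) = 2.626×10⁻⁸ N⁻¹.
P = 0.0003965 / 2.626×10⁻⁸ = 15100 N = 15.1 kN.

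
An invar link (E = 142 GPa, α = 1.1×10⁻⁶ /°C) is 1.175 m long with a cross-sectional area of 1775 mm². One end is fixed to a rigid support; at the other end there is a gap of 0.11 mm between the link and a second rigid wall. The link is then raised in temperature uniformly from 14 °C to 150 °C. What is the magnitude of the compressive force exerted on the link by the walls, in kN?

P ≈ 14.1 kN

Unrestrained expansion: δ_free = αΔT L = 1.1×10⁻⁶ × 136 × 1175 = 0.1758 mm.
After closing the 0.11 mm clearance, 0.1758 − 0.11 = 0.06578 mm of expansion remains to be suppressed by the wall.
That suppressed elongation corresponds to σ = E·Δ/L = 142×10³ × 0.06578/1175 = 7.95 MPa.
Force on the wall = σA = 7.95 × 1775 mm² = 14.11 kN.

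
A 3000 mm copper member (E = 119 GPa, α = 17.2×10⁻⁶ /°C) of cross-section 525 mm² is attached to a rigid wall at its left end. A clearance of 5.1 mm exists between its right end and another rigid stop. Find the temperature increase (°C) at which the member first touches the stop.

ΔT ≈ 98.8 °C

The gap closes when αΔT L = 5.1 mm, since the member is still unstressed at that instant.
So ΔT = g/(αL) = 5.1/(17.2×10⁻⁶ × 3000) = 98.84 °C.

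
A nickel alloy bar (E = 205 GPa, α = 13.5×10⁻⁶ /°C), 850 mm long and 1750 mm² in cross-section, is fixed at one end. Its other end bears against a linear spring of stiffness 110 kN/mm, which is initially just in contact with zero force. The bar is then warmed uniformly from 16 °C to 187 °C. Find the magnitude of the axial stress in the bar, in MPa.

σ ≈ 97.8 MPa (compressive)

The unrestrained thermal change is αΔT L = 13.5×10⁻⁶ × 171 × 850 = 1.962 mm.
With a force P in the spring, the elastic change of the bar is PL/(AE) and that of the spring is P/k; compatibility requires their sum to equal δ_free.
So P = δ_free / [L/(AE) + 1/k] = 1.962 / [ 850/(1750×205×10³) + 1/(110×10³) ].
P = 1.962 / 1.146×10⁻⁵ = 171200 N.
σ = P/A = 171200/1750 = 97.84 MPa.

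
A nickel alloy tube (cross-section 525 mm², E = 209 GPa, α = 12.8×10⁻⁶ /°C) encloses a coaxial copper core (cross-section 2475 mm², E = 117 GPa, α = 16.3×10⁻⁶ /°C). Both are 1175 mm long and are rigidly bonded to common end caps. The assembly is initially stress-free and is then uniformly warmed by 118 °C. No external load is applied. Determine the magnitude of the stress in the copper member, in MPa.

Equilibrium of a rigid end plate with no external load gives equal and opposite internal forces ±P in the two members. Since α_{copper} > α_{nickel alloy}, heating drives the copper into compression and the nickel alloy into tension.
Setting the final lengths equal and cancelling L: (α₁ − α₂)ΔT = P/(A₁E₁) + P/(A₂E₂).
|α₁ − α₂|·ΔT = 3.5×10⁻⁶ × 118 = 0.000413.
1/(A₁E₁) + 1/(A₂E₂) = 1/(525×209×10³) + 1/(2475×117×10³) = 1.257×10⁻⁸ N⁻¹.
P = 0.000413 / 1.257×10⁻⁸ = 32860 N = 32.86 kN.
σ_{copper} = P/A₂ = 32860/2475 = 13.28 MPa, compressive.

σ ≈ 13.3 MPa (compressive)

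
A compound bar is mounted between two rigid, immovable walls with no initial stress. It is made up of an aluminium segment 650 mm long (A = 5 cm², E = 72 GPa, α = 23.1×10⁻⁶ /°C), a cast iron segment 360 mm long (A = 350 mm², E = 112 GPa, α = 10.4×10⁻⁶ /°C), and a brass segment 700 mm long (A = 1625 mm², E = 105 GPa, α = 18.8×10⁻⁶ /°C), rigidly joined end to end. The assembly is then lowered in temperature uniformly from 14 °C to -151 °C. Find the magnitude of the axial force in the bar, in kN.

P ≈ 168 kN (tensile)

If the supports were absent, the total length change would be Σ αᵢΔT Lᵢ = 23.1×10⁻⁶×165×650 + 10.4×10⁻⁶×165×360 + 18.8×10⁻⁶×165×700 = 5.267 mm.
Since the ends are fixed, an axial force P builds up, equal in every segment, with P · Σ Lᵢ/(AᵢEᵢ) = δ_free.
The series flexibility is Σ Lᵢ/(AᵢEᵢ) = 650/(500×72×10³) + 360/(350×112×10³) + 700/(1625×105×10³) = 3.134×10⁻⁵ mm/N.
Hence P = δ_free / Σ(L/AE) = 5.267/3.134×10⁻⁵ = 168 kN (tensile).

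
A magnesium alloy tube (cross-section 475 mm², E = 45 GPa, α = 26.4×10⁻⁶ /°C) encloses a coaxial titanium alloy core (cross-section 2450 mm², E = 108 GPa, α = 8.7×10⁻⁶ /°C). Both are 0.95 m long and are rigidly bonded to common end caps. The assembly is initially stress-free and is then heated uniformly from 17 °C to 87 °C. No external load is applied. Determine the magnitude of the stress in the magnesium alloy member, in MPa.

Equilibrium of a rigid end plate with no external load gives equal and opposite internal forces ±P in the two members. Since α_{magnesium alloy} > α_{titanium alloy}, heating drives the magnesium alloy into compression and the titanium alloy into tension.
Setting the final lengths equal and cancelling L: (α₁ − α₂)ΔT = P/(A₁E₁) + P/(A₂E₂).
|α₁ − α₂|·ΔT = 17.7×10⁻⁶ × 70 = 0.001239.
1/(A₁E₁) + 1/(A₂E₂) = 1/(475×45×10³) + 1/(2450×108×10³) = 5.056×10⁻⁸ N⁻¹.
So P = 0.001239 / 5.056×10⁻⁸ = 24.5 kN.
σ_{magnesium alloy} = P/A₁ = 24500/475 = 51.59 MPa, compressive.

σ ≈ 51.6 MPa (compressive)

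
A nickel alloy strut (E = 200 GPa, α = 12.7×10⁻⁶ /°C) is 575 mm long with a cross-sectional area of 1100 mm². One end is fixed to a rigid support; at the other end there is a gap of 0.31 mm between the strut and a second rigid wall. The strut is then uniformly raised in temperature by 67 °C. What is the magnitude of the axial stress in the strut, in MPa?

If the wall were absent the strut would grow by αΔT L = 12.7×10⁻⁶ × 67 × 575 = 0.4893 mm.
After closing the 0.31 mm clearance, 0.4893 − 0.31 = 0.1793 mm of expansion remains to be suppressed by the wall.
Compatibility: PL/(AE) = 0.1793 mm, so σ = P/A = E × (0.1793/575) = 62.35 MPa.

σ ≈ 62.4 MPa (compressive)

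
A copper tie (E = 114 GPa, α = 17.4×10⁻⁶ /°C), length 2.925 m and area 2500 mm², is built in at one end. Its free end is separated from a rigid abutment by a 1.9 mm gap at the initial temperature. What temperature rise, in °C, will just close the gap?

The gap closes when αΔT L = 1.9 mm, since the tie is still unstressed at that instant.
ΔT = 1.9 / (17.4×10⁻⁶ × 2925) = 37.33 °C.

ΔT ≈ 37.3 °C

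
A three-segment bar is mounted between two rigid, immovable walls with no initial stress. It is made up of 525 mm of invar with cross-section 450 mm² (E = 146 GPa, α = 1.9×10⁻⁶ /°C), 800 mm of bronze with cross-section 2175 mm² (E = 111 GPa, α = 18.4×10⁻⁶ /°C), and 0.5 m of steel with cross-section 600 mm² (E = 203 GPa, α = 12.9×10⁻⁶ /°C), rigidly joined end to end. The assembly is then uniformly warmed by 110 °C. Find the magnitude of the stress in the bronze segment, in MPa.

With the walls removed the bar would change length by δ_free = Σ αᵢΔT Lᵢ = 1.9×10⁻⁶×110×525 + 18.4×10⁻⁶×110×800 + 12.9×10⁻⁶×110×500 = 2.438 mm.
Since the ends are fixed, an axial force P builds up, equal in every segment, with P · Σ Lᵢ/(AᵢEᵢ) = δ_free.
The series flexibility is Σ Lᵢ/(AᵢEᵢ) = 525/(450×146×10³) + 800/(2175×111×10³) + 500/(600×203×10³) = 1.541×10⁻⁵ mm/N.
So P = 2.438 / 1.541×10⁻⁵ = 158.2 kN, compressive.
σ_{bronze} = P / A = 158200 / 2175 = 72.75 MPa.

σ ≈ 72.8 MPa (compressive)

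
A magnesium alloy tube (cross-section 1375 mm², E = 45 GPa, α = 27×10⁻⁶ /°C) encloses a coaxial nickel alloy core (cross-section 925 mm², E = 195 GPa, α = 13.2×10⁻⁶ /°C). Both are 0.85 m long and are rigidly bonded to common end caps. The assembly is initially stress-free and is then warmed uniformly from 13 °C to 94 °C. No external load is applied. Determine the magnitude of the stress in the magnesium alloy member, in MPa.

Both members must finish at the same length. With the larger α, the magnesium alloy tends to over-expand; the plates restrain it, putting the magnesium alloy in compression and the nickel alloy in tension. With no external load the two internal forces are equal and opposite, magnitude P.
Compatibility of the two members (thermal + elastic change equal): (α₁ − α₂)ΔT = P·[1/(A₁E₁) + 1/(A₂E₂)].
|α₁ − α₂|·ΔT = 13.8×10⁻⁶ × 81 = 0.001118.
1/(A₁E₁) + 1/(A₂E₂) = 1/(1375×45×10³) + 1/(925×195×10³) = 2.171×10⁻⁸ N⁻¹.
So P = 0.001118 / 2.171×10⁻⁸ = 51.5 kN.
σ_{magnesium alloy} = P/A₁ = 51500/1375 = 37.45 MPa, compressive.

σ ≈ 37.5 MPa (compressive)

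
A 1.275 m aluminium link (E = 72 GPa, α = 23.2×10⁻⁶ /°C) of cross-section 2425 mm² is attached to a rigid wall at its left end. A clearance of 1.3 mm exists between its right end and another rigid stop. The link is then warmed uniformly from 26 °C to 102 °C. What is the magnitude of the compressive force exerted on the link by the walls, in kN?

Unrestrained expansion: δ_free = αΔT L = 23.2×10⁻⁶ × 76 × 1275 = 2.248 mm.
After closing the 1.3 mm clearance, 2.248 − 1.3 = 0.9481 mm of expansion remains to be suppressed by the wall.
Compatibility: PL/(AE) = 0.9481 mm, so σ = P/A = E × (0.9481/1275) = 53.54 MPa.
Force on the wall = σA = 53.54 × 2425 mm² = 129.8 kN.

P ≈ 130 kN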